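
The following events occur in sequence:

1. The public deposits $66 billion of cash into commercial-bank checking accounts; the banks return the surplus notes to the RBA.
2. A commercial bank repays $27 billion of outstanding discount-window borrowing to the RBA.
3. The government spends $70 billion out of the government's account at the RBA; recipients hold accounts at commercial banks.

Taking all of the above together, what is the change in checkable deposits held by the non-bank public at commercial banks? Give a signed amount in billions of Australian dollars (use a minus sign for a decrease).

RBA balance sheet:
  Assets:      Loans to banks −$27B
  Liabilities: Bank reserves +$109B, Currency in circulation −$66B, Government deposits −$70B
Commercial banking system:
  Assets:      Reserves at CB +$109B
  Liabilities: Checkable deposits +$136B, Borrowings from CB −$27B
So the change in checkable deposits held by the non-bank public at commercial banks is +$136 billion.

+$136 billion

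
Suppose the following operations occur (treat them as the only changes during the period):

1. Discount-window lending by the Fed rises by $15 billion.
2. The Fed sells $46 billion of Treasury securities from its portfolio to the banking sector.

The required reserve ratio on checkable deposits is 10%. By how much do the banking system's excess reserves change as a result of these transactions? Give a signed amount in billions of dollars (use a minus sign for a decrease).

-$31 billion

Discount-window loan $15 billion: reserves +$15B, deposits 0.
OMO sale (to banks) $46 billion: reserves −$46B, deposits 0.
Totals: Δreserves = −$31B, Δdeposits = 0.
Δrequired reserves = 10% × 0 = 0.
Δexcess reserves = Δreserves − Δrequired = −$31B − (0) = -$31 billion.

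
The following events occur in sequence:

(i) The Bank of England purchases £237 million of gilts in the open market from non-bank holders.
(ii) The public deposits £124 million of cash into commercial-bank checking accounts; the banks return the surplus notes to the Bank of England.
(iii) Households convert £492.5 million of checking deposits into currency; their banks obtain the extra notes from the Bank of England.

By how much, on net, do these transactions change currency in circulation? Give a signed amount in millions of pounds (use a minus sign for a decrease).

+£368.5 million

Asset purchase (from non-banks) £237 million: no currency enters or leaves circulation → 0.
Currency deposit £124 million: notes return to the central bank → −£124M.
Currency withdrawal £492.5 million: notes leave the central bank → +£492.5M.
Net: 0 − 124 + 492.5 = +£368.5 million.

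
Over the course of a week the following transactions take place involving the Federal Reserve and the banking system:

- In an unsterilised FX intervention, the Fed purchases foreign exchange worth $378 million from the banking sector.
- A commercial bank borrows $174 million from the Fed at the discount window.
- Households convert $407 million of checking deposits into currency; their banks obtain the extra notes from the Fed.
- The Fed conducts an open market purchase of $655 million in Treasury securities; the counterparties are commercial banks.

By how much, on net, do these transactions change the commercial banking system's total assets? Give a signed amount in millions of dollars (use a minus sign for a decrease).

-$233 million

FX purchase $378 million: just an asset swap on bank balance sheets → 0.
Discount-window loan $174 million: bank balance sheets expand → +$174M.
Currency withdrawal $407 million: bank balance sheets shrink → −$407M.
OMO purchase (from banks) $655 million: just an asset swap on bank balance sheets → 0.
Net: 0 + 174 − 407 + 0 = -$233 million.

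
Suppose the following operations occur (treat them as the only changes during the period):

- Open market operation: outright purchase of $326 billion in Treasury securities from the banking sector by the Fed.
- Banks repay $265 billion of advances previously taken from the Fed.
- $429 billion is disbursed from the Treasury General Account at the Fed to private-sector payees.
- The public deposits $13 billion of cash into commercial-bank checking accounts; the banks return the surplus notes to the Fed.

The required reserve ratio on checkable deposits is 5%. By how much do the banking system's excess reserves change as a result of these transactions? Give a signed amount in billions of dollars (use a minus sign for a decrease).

+$480.9 billion

OMO purchase (from banks) $326 billion: reserves +$326B, deposits 0.
Discount-window repayment $265 billion: reserves −$265B, deposits 0.
Government spending $429 billion: reserves +$429B, deposits +$429B.
Currency deposit $13 billion: reserves +$13B, deposits +$13B.
Totals: Δreserves = +$503B, Δdeposits = +$442B.
Δrequired reserves = 5% × +$442B = +$22.1B.
Δexcess reserves = Δreserves − Δrequired = +$503B − (+$22.1B) = +$480.9 billion.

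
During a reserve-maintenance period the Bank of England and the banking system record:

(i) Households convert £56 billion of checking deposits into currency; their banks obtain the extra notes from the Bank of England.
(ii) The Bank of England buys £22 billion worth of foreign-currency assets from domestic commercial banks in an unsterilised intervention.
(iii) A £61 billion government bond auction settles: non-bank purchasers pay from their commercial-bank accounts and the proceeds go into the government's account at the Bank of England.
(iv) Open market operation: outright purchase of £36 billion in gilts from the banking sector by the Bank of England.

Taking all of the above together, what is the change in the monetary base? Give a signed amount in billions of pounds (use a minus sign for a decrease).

-£3 billion

Bank of England balance sheet:
  Assets:      Securities +£36B, Foreign assets +£22B
  Liabilities: Bank reserves −£59B, Currency in circulation +£56B, Government deposits +£61B
Monetary base = currency + reserves: +£56B + (−£59B) = -£3 billion.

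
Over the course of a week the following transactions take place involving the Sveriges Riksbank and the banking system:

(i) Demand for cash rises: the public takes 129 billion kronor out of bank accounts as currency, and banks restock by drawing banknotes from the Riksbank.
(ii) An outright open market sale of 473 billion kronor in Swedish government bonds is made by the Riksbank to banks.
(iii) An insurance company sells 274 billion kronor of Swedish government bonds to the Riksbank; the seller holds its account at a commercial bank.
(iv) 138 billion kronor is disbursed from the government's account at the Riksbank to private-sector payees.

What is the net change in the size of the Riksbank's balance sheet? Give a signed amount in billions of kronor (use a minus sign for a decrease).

Riksbank balance sheet:
  Assets:      Securities −199B
  Liabilities: Bank reserves −190B, Currency in circulation +129B, Government deposits −138B
Commercial banking system:
  Assets:      Reserves at CB −190B, Securities +473B
  Liabilities: Checkable deposits +283B
Change in total Riksbank assets = -199 billion.

-199 billion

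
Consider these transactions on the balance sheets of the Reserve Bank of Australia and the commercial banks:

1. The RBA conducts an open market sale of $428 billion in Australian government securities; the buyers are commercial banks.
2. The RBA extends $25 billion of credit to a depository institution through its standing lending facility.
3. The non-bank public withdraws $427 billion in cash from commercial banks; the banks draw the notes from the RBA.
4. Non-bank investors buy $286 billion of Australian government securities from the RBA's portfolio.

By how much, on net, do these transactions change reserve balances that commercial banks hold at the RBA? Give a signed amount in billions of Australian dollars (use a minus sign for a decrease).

-$1116 billion

RBA balance sheet:
  Assets:      Securities −$714B, Loans to banks +$25B
  Liabilities: Bank reserves −$1116B, Currency in circulation +$427B
So the change in reserve balances that commercial banks hold at the RBA is -$1116 billion.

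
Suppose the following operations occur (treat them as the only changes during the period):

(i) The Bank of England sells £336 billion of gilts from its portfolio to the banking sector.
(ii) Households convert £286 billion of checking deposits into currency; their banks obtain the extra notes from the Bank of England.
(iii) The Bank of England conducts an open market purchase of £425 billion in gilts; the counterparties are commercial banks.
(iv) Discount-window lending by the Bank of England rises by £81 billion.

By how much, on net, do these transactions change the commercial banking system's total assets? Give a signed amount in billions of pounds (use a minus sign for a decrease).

OMO sale (to banks) £336 billion: just an asset swap on bank balance sheets → 0.
Currency withdrawal £286 billion: bank balance sheets shrink → −£286B.
OMO purchase (from banks) £425 billion: just an asset swap on bank balance sheets → 0.
Discount-window loan £81 billion: bank balance sheets expand → +£81B.
Net: 0 − 286 + 0 + 81 = -£205 billion.

-£205 billion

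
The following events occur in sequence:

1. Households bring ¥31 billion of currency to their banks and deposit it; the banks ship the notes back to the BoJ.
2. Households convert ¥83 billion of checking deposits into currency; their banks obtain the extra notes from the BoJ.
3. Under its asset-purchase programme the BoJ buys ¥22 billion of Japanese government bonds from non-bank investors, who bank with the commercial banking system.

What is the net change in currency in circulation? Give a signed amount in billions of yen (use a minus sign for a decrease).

+¥52 billion

BoJ balance sheet:
  Assets:      Securities +¥22B
  Liabilities: Bank reserves −¥30B, Currency in circulation +¥52B
Commercial banking system:
  Assets:      Reserves at CB −¥30B
  Liabilities: Checkable deposits −¥30B
So the change in currency in circulation is +¥52 billion.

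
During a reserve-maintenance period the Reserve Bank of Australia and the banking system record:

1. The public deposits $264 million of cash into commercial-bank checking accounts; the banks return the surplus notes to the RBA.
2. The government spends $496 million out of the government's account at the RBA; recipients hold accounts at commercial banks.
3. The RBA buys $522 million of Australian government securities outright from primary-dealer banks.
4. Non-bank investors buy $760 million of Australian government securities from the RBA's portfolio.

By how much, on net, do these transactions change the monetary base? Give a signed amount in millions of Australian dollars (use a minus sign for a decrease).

+$258 million

Currency deposit $264 million: just a shift between currency and reserves — both are base money → 0.
Government spending $496 million: a non-base liability converts back to reserves → +$496M.
OMO purchase (from banks) $522 million: RBA balance sheet expands → +$522M.
Asset sale (to non-banks) $760 million: RBA balance sheet contracts → −$760M.
Net: 0 + 496 + 522 − 760 = +$258 million.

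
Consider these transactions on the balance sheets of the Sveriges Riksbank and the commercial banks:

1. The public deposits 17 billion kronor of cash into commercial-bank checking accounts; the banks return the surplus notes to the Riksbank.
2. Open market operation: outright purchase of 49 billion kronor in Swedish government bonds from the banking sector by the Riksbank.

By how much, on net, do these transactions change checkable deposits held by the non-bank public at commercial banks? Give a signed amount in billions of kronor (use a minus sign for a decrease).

Currency deposit 17 billion kronor: non-bank counterparties' bank balances rise → +17B.
OMO purchase (from banks) 49 billion kronor: the counterparty is a bank, so public deposits are unchanged → 0.
Net: 17 + 0 = +17 billion.

+17 billion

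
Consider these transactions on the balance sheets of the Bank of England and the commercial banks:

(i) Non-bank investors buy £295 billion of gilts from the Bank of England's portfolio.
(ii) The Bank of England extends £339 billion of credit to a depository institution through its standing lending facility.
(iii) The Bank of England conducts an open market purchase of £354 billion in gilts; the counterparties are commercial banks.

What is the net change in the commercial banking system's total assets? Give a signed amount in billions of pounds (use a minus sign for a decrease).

+£44 billion

Asset sale (to non-banks) £295 billion: bank balance sheets shrink → −£295B.
Discount-window loan £339 billion: bank balance sheets expand → +£339B.
OMO purchase (from banks) £354 billion: just an asset swap on bank balance sheets → 0.
Net: −295 + 339 + 0 = +£44 billion.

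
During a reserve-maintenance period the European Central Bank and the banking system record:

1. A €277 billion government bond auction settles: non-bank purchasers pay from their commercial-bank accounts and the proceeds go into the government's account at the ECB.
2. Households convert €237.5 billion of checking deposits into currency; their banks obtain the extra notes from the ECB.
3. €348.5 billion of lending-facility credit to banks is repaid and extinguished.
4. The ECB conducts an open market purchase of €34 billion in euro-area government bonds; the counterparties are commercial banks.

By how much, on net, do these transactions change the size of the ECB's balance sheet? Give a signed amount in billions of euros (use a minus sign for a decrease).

-€314.5 billion

Government account inflow €277 billion: only the composition of liabilities changes → 0.
Currency withdrawal €237.5 billion: only the composition of liabilities changes → 0.
Discount-window repayment €348.5 billion: an ECB asset is shed → −€348.5B.
OMO purchase (from banks) €34 billion: an ECB asset is acquired → +€34B.
Net: 0 + 0 − 348.5 + 34 = -€314.5 billion.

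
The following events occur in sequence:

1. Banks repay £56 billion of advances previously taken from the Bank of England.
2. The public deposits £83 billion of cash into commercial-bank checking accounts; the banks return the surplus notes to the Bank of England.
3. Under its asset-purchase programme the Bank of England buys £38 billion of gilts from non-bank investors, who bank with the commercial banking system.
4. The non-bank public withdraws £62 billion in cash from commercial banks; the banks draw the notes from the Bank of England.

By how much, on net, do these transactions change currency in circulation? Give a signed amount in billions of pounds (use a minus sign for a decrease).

Bank of England balance sheet:
  Assets:      Securities +£38B, Loans to banks −£56B
  Liabilities: Bank reserves +£3B, Currency in circulation −£21B
So the change in currency in circulation is -£21 billion.

-£21 billion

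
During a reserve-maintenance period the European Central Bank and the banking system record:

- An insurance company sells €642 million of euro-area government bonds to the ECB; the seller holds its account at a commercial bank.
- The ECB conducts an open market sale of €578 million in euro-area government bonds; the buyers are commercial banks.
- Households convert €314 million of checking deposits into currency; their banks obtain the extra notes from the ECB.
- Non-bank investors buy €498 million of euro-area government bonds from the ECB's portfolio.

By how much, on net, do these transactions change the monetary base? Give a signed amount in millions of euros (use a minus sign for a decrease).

Asset purchase (from non-banks) €642 million: ECB balance sheet expands → +€642M.
OMO sale (to banks) €578 million: ECB balance sheet contracts → −€578M.
Currency withdrawal €314 million: just a shift between currency and reserves — both are base money → 0.
Asset sale (to non-banks) €498 million: ECB balance sheet contracts → −€498M.
Net: 642 − 578 + 0 − 498 = -€434 million.

-€434 million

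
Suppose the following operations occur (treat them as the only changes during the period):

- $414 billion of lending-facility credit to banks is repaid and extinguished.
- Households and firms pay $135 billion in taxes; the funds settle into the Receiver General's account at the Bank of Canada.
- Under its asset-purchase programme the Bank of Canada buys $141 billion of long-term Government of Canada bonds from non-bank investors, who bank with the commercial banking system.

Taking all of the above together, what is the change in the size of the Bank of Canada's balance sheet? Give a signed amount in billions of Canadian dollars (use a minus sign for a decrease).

Discount-window repayment $414 billion: a Bank of Canada asset is shed → −$414B.
Government account inflow $135 billion: only the composition of liabilities changes → 0.
Asset purchase (from non-banks) $141 billion: a Bank of Canada asset is acquired → +$141B.
Net: −414 + 0 + 141 = -$273 billion.

-$273 billion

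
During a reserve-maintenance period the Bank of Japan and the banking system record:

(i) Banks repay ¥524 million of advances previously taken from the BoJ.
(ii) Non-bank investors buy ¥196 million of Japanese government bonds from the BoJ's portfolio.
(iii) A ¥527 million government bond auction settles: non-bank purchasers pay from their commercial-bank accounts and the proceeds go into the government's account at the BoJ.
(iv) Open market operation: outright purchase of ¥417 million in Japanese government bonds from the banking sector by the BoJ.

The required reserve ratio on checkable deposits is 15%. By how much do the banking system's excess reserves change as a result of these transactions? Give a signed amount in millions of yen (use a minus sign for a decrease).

-¥721.55 million

Discount-window repayment ¥524 million: reserves −¥524M, deposits 0.
Asset sale (to non-banks) ¥196 million: reserves −¥196M, deposits −¥196M.
Government account inflow ¥527 million: reserves −¥527M, deposits −¥527M.
OMO purchase (from banks) ¥417 million: reserves +¥417M, deposits 0.
Totals: Δreserves = −¥830M, Δdeposits = −¥723M.
Δrequired reserves = 15% × −¥723M = −¥108.45M.
Δexcess reserves = Δreserves − Δrequired = −¥830M − (−¥108.45M) = -¥721.55 million.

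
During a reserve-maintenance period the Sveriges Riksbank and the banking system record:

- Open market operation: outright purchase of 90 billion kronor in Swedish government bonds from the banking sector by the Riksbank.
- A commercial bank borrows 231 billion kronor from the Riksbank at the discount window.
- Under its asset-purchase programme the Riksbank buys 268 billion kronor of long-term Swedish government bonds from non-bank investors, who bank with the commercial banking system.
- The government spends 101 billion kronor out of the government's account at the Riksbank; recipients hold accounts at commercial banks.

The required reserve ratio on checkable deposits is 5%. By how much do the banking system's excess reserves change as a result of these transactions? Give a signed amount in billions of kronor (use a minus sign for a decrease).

OMO purchase (from banks) 90 billion kronor: reserves +90B, deposits 0.
Discount-window loan 231 billion kronor: reserves +231B, deposits 0.
Asset purchase (from non-banks) 268 billion kronor: reserves +268B, deposits +268B.
Government spending 101 billion kronor: reserves +101B, deposits +101B.
Totals: Δreserves = +690B, Δdeposits = +369B.
Δrequired reserves = 5% × +369B = +18.45B.
Δexcess reserves = Δreserves − Δrequired = +690B − (+18.45B) = +671.55 billion.

+671.55 billion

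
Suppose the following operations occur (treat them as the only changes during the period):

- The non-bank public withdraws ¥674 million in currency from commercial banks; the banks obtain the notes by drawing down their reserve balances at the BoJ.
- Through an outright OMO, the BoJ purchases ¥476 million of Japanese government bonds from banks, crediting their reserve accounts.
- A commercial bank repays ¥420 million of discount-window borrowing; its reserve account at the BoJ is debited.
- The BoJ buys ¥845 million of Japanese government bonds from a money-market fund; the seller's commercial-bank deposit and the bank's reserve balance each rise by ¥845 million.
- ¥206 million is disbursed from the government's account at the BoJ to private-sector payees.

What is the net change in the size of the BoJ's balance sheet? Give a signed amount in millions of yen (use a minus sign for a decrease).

BoJ balance sheet:
  Assets:      Securities +¥1321M, Loans to banks −¥420M
  Liabilities: Bank reserves +¥433M, Currency in circulation +¥674M, Government deposits −¥206M
Commercial banking system:
  Assets:      Reserves at CB +¥433M, Securities −¥476M
  Liabilities: Checkable deposits +¥377M, Borrowings from CB −¥420M
Change in total BoJ assets = +¥901 million.

+¥901 million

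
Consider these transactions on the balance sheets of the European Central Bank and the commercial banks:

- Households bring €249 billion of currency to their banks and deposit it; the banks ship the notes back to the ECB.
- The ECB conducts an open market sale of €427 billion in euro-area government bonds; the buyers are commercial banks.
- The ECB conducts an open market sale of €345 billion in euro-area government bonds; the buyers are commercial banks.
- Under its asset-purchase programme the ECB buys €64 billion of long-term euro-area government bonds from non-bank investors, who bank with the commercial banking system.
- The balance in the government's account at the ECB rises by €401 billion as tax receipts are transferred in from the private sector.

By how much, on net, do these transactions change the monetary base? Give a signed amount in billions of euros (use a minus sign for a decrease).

ECB balance sheet:
  Assets:      Securities −€708B
  Liabilities: Bank reserves −€860B, Currency in circulation −€249B, Government deposits +€401B
Commercial banking system:
  Assets:      Reserves at CB −€860B, Securities +€772B
  Liabilities: Checkable deposits −€88B
Monetary base = currency + reserves: −€249B + (−€860B) = -€1109 billion.

-€1109 billion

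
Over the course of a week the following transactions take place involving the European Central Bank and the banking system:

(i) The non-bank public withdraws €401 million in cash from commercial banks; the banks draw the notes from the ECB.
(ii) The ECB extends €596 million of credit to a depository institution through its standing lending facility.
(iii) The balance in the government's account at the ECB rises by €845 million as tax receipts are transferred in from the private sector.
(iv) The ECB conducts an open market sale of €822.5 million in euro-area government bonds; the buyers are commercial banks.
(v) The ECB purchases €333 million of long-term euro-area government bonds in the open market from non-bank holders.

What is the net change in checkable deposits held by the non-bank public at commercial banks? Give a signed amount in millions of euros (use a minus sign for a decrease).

-€913 million

ECB balance sheet:
  Assets:      Securities −€489.5M, Loans to banks +€596M
  Liabilities: Bank reserves −€1139.5M, Currency in circulation +€401M, Government deposits +€845M
Commercial banking system:
  Assets:      Reserves at CB −€1139.5M, Securities +€822.5M
  Liabilities: Checkable deposits −€913M, Borrowings from CB +€596M
So the change in checkable deposits held by the non-bank public at commercial banks is -€913 million.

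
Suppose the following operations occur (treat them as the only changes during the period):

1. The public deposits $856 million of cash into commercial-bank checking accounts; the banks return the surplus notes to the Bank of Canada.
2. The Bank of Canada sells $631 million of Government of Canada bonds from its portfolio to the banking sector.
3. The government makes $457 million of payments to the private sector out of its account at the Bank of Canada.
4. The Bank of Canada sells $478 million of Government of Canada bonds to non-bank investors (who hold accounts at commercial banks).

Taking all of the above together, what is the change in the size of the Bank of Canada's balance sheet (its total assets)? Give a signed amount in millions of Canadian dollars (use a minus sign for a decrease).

-$1109 million

Bank of Canada balance sheet:
  Assets:      Securities −$1109M
  Liabilities: Bank reserves +$204M, Currency in circulation −$856M, Government deposits −$457M
Change in total Bank of Canada assets = -$1109 million.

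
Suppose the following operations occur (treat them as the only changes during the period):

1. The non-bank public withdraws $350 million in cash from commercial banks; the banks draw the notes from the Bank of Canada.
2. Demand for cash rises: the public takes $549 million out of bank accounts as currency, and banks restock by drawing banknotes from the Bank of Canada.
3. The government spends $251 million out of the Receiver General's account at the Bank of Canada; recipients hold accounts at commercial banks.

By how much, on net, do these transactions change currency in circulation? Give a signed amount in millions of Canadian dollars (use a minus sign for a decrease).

+$899 million

Currency withdrawal $350 million: notes leave the central bank → +$350M.
Currency withdrawal $549 million: notes leave the central bank → +$549M.
Government spending $251 million: no currency enters or leaves circulation → 0.
Net: 350 + 549 + 0 = +$899 million.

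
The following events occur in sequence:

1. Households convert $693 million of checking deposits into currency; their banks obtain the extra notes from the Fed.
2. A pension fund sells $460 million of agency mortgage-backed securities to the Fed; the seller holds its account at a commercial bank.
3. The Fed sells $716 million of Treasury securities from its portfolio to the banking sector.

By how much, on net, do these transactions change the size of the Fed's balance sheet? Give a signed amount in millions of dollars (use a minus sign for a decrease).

Fed balance sheet:
  Assets:      Securities −$256M
  Liabilities: Bank reserves −$949M, Currency in circulation +$693M
Commercial banking system:
  Assets:      Reserves at CB −$949M, Securities +$716M
  Liabilities: Checkable deposits −$233M
Change in total Fed assets = -$256 million.

-$256 million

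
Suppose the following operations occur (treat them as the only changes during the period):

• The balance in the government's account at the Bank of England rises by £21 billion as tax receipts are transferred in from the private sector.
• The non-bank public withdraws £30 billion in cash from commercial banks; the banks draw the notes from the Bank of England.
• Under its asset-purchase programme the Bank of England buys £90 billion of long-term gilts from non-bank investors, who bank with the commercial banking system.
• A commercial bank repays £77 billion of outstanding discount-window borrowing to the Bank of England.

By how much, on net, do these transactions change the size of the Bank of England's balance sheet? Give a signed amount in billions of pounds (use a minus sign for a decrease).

Government account inflow £21 billion: only the composition of liabilities changes → 0.
Currency withdrawal £30 billion: only the composition of liabilities changes → 0.
Asset purchase (from non-banks) £90 billion: a Bank of England asset is acquired → +£90B.
Discount-window repayment £77 billion: a Bank of England asset is shed → −£77B.
Net: 0 + 0 + 90 − 77 = +£13 billion.

+£13 billion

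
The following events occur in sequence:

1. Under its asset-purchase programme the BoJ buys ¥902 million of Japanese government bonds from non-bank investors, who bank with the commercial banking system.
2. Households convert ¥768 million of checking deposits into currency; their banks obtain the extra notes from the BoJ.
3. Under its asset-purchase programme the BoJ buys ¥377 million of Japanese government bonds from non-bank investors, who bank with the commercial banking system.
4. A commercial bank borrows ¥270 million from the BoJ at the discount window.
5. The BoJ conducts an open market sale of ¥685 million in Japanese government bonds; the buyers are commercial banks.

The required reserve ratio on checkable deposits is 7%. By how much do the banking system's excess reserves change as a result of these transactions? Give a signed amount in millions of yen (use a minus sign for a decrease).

+¥60.23 million

Asset purchase (from non-banks) ¥902 million: reserves +¥902M, deposits +¥902M.
Currency withdrawal ¥768 million: reserves −¥768M, deposits −¥768M.
Asset purchase (from non-banks) ¥377 million: reserves +¥377M, deposits +¥377M.
Discount-window loan ¥270 million: reserves +¥270M, deposits 0.
OMO sale (to banks) ¥685 million: reserves −¥685M, deposits 0.
Totals: Δreserves = +¥96M, Δdeposits = +¥511M.
Δrequired reserves = 7% × +¥511M = +¥35.77M.
Δexcess reserves = Δreserves − Δrequired = +¥96M − (+¥35.77M) = +¥60.23 million.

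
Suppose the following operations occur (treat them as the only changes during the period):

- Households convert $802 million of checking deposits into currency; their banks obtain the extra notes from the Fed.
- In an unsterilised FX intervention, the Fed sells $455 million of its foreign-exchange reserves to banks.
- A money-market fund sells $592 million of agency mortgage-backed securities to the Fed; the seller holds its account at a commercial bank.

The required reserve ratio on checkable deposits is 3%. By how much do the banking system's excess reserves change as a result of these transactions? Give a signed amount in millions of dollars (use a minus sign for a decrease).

-$658.7 million

Currency withdrawal $802 million: reserves −$802M, deposits −$802M.
FX sale $455 million: reserves −$455M, deposits 0.
Asset purchase (from non-banks) $592 million: reserves +$592M, deposits +$592M.
Totals: Δreserves = −$665M, Δdeposits = −$210M.
Δrequired reserves = 3% × −$210M = −$6.3M.
Δexcess reserves = Δreserves − Δrequired = −$665M − (−$6.3M) = -$658.7 million.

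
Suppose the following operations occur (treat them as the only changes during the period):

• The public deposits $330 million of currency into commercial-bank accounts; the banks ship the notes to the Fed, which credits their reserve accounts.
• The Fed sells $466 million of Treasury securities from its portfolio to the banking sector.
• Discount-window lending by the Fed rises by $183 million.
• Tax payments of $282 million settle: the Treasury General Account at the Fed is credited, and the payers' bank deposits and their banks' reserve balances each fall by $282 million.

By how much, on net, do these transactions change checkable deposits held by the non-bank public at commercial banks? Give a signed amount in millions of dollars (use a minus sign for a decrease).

Currency deposit $330 million: non-bank counterparties' bank balances rise → +$330M.
OMO sale (to banks) $466 million: the counterparty is a bank, so public deposits are unchanged → 0.
Discount-window loan $183 million: the counterparty is a bank, so public deposits are unchanged → 0.
Government account inflow $282 million: non-bank counterparties' bank balances fall → −$282M.
Net: 330 + 0 + 0 − 282 = +$48 million.

+$48 million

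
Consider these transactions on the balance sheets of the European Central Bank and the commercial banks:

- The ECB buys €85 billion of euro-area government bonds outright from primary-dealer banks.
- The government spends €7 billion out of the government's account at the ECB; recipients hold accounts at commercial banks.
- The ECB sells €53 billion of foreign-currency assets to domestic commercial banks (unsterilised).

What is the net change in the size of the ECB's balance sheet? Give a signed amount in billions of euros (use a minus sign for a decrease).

OMO purchase (from banks) €85 billion: an ECB asset is acquired → +€85B.
Government spending €7 billion: only the composition of liabilities changes → 0.
FX sale €53 billion: an ECB asset is shed → −€53B.
Net: 85 + 0 − 53 = +€32 billion.

+€32 billion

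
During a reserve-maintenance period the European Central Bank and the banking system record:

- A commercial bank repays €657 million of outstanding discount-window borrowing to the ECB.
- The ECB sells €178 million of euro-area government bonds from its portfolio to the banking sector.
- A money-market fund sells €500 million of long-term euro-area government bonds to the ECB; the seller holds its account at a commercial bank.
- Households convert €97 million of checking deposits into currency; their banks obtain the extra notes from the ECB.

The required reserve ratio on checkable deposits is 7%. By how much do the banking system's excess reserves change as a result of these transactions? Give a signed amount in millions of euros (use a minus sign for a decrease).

Discount-window repayment €657 million: reserves −€657M, deposits 0.
OMO sale (to banks) €178 million: reserves −€178M, deposits 0.
Asset purchase (from non-banks) €500 million: reserves +€500M, deposits +€500M.
Currency withdrawal €97 million: reserves −€97M, deposits −€97M.
Totals: Δreserves = −€432M, Δdeposits = +€403M.
Δrequired reserves = 7% × +€403M = +€28.21M.
Δexcess reserves = Δreserves − Δrequired = −€432M − (+€28.21M) = -€460.21 million.

-€460.21 million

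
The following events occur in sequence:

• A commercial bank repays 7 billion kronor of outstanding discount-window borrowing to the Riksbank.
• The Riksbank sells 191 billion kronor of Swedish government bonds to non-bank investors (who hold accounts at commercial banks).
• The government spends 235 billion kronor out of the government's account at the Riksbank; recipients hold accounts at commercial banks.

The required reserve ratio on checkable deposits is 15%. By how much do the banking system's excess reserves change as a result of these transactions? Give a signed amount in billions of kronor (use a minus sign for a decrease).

Discount-window repayment 7 billion kronor: reserves −7B, deposits 0.
Asset sale (to non-banks) 191 billion kronor: reserves −191B, deposits −191B.
Government spending 235 billion kronor: reserves +235B, deposits +235B.
Totals: Δreserves = +37B, Δdeposits = +44B.
Δrequired reserves = 15% × +44B = +6.6B.
Δexcess reserves = Δreserves − Δrequired = +37B − (+6.6B) = +30.4 billion.

+30.4 billion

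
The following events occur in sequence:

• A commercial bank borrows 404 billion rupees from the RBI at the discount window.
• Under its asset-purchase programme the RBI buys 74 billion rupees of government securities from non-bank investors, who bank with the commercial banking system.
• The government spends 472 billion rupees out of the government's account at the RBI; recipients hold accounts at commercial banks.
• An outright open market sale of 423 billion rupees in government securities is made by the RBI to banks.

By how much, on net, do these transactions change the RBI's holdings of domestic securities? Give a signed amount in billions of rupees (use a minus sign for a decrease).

Discount-window loan 404 billion rupees: the RBI's securities portfolio is untouched → 0.
Asset purchase (from non-banks) 74 billion rupees: securities added to the RBI's portfolio → +74B.
Government spending 472 billion rupees: the RBI's securities portfolio is untouched → 0.
OMO sale (to banks) 423 billion rupees: securities removed from the RBI's portfolio → −423B.
Net: 0 + 74 + 0 − 423 = -349 billion.

-349 billion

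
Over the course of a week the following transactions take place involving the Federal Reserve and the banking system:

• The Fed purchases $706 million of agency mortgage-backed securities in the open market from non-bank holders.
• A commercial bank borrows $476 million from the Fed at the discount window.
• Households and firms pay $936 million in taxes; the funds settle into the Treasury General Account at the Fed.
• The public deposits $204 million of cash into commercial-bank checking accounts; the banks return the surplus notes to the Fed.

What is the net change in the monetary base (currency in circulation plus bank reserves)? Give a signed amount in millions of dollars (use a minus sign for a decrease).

+$246 million

Fed balance sheet:
  Assets:      Securities +$706M, Loans to banks +$476M
  Liabilities: Bank reserves +$450M, Currency in circulation −$204M, Government deposits +$936M
Commercial banking system:
  Assets:      Reserves at CB +$450M
  Liabilities: Checkable deposits −$26M, Borrowings from CB +$476M
Monetary base = currency + reserves: −$204M + (+$450M) = +$246 million.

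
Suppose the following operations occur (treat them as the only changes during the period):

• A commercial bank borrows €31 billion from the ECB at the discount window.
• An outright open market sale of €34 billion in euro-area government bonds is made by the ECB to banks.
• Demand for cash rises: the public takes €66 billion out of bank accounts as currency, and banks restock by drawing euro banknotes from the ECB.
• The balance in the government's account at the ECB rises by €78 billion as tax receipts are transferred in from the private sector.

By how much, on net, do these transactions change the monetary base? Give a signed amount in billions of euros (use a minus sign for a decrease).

-€81 billion

ECB balance sheet:
  Assets:      Securities −€34B, Loans to banks +€31B
  Liabilities: Bank reserves −€147B, Currency in circulation +€66B, Government deposits +€78B
Commercial banking system:
  Assets:      Reserves at CB −€147B, Securities +€34B
  Liabilities: Checkable deposits −€144B, Borrowings from CB +€31B
Monetary base = currency + reserves: +€66B + (−€147B) = -€81 billion.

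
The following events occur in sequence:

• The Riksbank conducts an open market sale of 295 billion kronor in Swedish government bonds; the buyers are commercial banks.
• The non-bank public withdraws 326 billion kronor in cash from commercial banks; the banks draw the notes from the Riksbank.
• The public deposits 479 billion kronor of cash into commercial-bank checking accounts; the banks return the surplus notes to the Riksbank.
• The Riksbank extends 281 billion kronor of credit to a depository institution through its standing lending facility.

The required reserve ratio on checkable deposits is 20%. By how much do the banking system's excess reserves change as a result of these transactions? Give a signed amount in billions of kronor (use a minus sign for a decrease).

OMO sale (to banks) 295 billion kronor: reserves −295B, deposits 0.
Currency withdrawal 326 billion kronor: reserves −326B, deposits −326B.
Currency deposit 479 billion kronor: reserves +479B, deposits +479B.
Discount-window loan 281 billion kronor: reserves +281B, deposits 0.
Totals: Δreserves = +139B, Δdeposits = +153B.
Δrequired reserves = 20% × +153B = +30.6B.
Δexcess reserves = Δreserves − Δrequired = +139B − (+30.6B) = +108.4 billion.

+108.4 billion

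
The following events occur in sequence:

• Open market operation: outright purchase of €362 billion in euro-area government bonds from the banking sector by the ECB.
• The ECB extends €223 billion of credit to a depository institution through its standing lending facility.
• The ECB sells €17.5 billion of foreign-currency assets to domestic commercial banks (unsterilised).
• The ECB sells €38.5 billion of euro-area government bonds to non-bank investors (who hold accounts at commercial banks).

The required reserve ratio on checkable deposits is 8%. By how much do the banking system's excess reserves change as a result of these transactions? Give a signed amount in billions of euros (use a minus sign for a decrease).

OMO purchase (from banks) €362 billion: reserves +€362B, deposits 0.
Discount-window loan €223 billion: reserves +€223B, deposits 0.
FX sale €17.5 billion: reserves −€17.5B, deposits 0.
Asset sale (to non-banks) €38.5 billion: reserves −€38.5B, deposits −€38.5B.
Totals: Δreserves = +€529B, Δdeposits = −€38.5B.
Δrequired reserves = 8% × −€38.5B = −€3.08B.
Δexcess reserves = Δreserves − Δrequired = +€529B − (−€3.08B) = +€532.08 billion.

+€532.08 billion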